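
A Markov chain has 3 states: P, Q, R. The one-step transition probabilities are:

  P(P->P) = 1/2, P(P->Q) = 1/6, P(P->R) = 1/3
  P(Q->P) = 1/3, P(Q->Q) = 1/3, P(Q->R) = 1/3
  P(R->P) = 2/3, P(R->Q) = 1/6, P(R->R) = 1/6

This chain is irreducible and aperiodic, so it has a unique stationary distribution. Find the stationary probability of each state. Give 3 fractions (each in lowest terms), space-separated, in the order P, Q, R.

Answer: 18/35 1/5 2/7

Derivation:
The stationary distribution satisfies pi = pi * P, i.e.:
  pi_P = 1/2*pi_P + 1/3*pi_Q + 2/3*pi_R
  pi_Q = 1/6*pi_P + 1/3*pi_Q + 1/6*pi_R
  pi_R = 1/3*pi_P + 1/3*pi_Q + 1/6*pi_R
with normalization: pi_P + pi_Q + pi_R = 1.

Using the first 2 balance equations plus normalization, the linear system A*pi = b is:
  [-1/2, 1/3, 2/3] . pi = 0
  [1/6, -2/3, 1/6] . pi = 0
  [1, 1, 1] . pi = 1

Solving yields:
  pi_P = 18/35
  pi_Q = 1/5
  pi_R = 2/7

Verification (pi * P):
  18/35*1/2 + 1/5*1/3 + 2/7*2/3 = 18/35 = pi_P  (ok)
  18/35*1/6 + 1/5*1/3 + 2/7*1/6 = 1/5 = pi_Q  (ok)
  18/35*1/3 + 1/5*1/3 + 2/7*1/6 = 2/7 = pi_R  (ok)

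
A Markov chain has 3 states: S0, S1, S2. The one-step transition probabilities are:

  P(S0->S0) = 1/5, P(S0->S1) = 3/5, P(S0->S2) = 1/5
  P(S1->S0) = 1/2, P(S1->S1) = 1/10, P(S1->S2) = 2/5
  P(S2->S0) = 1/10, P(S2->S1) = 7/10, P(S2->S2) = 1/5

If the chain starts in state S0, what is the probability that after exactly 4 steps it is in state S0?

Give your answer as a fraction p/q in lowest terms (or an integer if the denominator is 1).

Answer: 197/625

Derivation:
Computing P^4 by repeated multiplication:
P^1 =
  S0: [1/5, 3/5, 1/5]
  S1: [1/2, 1/10, 2/5]
  S2: [1/10, 7/10, 1/5]
P^2 =
  S0: [9/25, 8/25, 8/25]
  S1: [19/100, 59/100, 11/50]
  S2: [39/100, 27/100, 17/50]
P^3 =
  S0: [33/125, 59/125, 33/125]
  S1: [71/200, 327/1000, 159/500]
  S2: [247/1000, 499/1000, 127/500]
P^4 =
  S0: [197/625, 244/625, 184/625]
  S1: [2663/10000, 4683/10000, 1327/5000]
  S2: [3243/10000, 3759/10000, 1499/5000]

(P^4)[S0 -> S0] = 197/625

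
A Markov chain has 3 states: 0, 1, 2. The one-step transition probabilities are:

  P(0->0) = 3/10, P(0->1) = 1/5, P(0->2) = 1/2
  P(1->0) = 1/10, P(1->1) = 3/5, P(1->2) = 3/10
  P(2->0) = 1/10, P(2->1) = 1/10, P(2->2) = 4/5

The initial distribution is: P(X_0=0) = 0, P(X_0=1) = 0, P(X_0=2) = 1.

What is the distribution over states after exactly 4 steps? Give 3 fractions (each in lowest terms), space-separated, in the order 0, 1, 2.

Propagating the distribution step by step (d_{t+1} = d_t * P):
d_0 = (0=0, 1=0, 2=1)
  d_1[0] = 0*3/10 + 0*1/10 + 1*1/10 = 1/10
  d_1[1] = 0*1/5 + 0*3/5 + 1*1/10 = 1/10
  d_1[2] = 0*1/2 + 0*3/10 + 1*4/5 = 4/5
d_1 = (0=1/10, 1=1/10, 2=4/5)
  d_2[0] = 1/10*3/10 + 1/10*1/10 + 4/5*1/10 = 3/25
  d_2[1] = 1/10*1/5 + 1/10*3/5 + 4/5*1/10 = 4/25
  d_2[2] = 1/10*1/2 + 1/10*3/10 + 4/5*4/5 = 18/25
d_2 = (0=3/25, 1=4/25, 2=18/25)
  d_3[0] = 3/25*3/10 + 4/25*1/10 + 18/25*1/10 = 31/250
  d_3[1] = 3/25*1/5 + 4/25*3/5 + 18/25*1/10 = 24/125
  d_3[2] = 3/25*1/2 + 4/25*3/10 + 18/25*4/5 = 171/250
d_3 = (0=31/250, 1=24/125, 2=171/250)
  d_4[0] = 31/250*3/10 + 24/125*1/10 + 171/250*1/10 = 78/625
  d_4[1] = 31/250*1/5 + 24/125*3/5 + 171/250*1/10 = 521/2500
  d_4[2] = 31/250*1/2 + 24/125*3/10 + 171/250*4/5 = 1667/2500
d_4 = (0=78/625, 1=521/2500, 2=1667/2500)

Answer: 78/625 521/2500 1667/2500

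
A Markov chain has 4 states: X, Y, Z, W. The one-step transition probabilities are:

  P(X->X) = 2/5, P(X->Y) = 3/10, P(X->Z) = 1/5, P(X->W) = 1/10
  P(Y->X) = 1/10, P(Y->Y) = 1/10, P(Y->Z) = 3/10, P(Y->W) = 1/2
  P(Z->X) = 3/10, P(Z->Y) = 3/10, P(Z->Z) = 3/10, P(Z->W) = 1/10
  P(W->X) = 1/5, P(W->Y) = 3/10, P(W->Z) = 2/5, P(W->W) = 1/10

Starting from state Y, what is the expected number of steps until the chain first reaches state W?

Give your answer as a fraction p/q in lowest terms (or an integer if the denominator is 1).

Answer: 10/3

Derivation:
Let h_i = expected steps to first reach W from state i.
Boundary: h_W = 0.
First-step equations for the other states:
  h_X = 1 + 2/5*h_X + 3/10*h_Y + 1/5*h_Z + 1/10*h_W
  h_Y = 1 + 1/10*h_X + 1/10*h_Y + 3/10*h_Z + 1/2*h_W
  h_Z = 1 + 3/10*h_X + 3/10*h_Y + 3/10*h_Z + 1/10*h_W

Substituting h_W = 0 and rearranging gives the linear system (I - Q) h = 1:
  [3/5, -3/10, -1/5] . (h_X, h_Y, h_Z) = 1
  [-1/10, 9/10, -3/10] . (h_X, h_Y, h_Z) = 1
  [-3/10, -3/10, 7/10] . (h_X, h_Y, h_Z) = 1

Solving yields:
  h_X = 5
  h_Y = 10/3
  h_Z = 5

Starting state is Y, so the expected hitting time is h_Y = 10/3.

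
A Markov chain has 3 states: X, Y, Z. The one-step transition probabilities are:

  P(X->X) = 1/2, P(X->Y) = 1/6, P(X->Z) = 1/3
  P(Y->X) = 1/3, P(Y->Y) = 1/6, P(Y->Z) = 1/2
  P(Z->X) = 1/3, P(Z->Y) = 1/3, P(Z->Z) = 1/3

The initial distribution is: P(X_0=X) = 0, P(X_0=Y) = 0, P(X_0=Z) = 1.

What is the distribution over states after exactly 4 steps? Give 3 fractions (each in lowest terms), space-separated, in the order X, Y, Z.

Propagating the distribution step by step (d_{t+1} = d_t * P):
d_0 = (X=0, Y=0, Z=1)
  d_1[X] = 0*1/2 + 0*1/3 + 1*1/3 = 1/3
  d_1[Y] = 0*1/6 + 0*1/6 + 1*1/3 = 1/3
  d_1[Z] = 0*1/3 + 0*1/2 + 1*1/3 = 1/3
d_1 = (X=1/3, Y=1/3, Z=1/3)
  d_2[X] = 1/3*1/2 + 1/3*1/3 + 1/3*1/3 = 7/18
  d_2[Y] = 1/3*1/6 + 1/3*1/6 + 1/3*1/3 = 2/9
  d_2[Z] = 1/3*1/3 + 1/3*1/2 + 1/3*1/3 = 7/18
d_2 = (X=7/18, Y=2/9, Z=7/18)
  d_3[X] = 7/18*1/2 + 2/9*1/3 + 7/18*1/3 = 43/108
  d_3[Y] = 7/18*1/6 + 2/9*1/6 + 7/18*1/3 = 25/108
  d_3[Z] = 7/18*1/3 + 2/9*1/2 + 7/18*1/3 = 10/27
d_3 = (X=43/108, Y=25/108, Z=10/27)
  d_4[X] = 43/108*1/2 + 25/108*1/3 + 10/27*1/3 = 259/648
  d_4[Y] = 43/108*1/6 + 25/108*1/6 + 10/27*1/3 = 37/162
  d_4[Z] = 43/108*1/3 + 25/108*1/2 + 10/27*1/3 = 241/648
d_4 = (X=259/648, Y=37/162, Z=241/648)

Answer: 259/648 37/162 241/648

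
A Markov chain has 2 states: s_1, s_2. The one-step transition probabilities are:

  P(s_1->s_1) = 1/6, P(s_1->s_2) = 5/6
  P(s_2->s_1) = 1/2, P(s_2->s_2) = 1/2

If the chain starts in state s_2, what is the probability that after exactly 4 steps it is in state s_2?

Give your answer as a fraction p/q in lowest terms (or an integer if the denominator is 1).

Answer: 17/27

Derivation:
Computing P^4 by repeated multiplication:
P^1 =
  s_1: [1/6, 5/6]
  s_2: [1/2, 1/2]
P^2 =
  s_1: [4/9, 5/9]
  s_2: [1/3, 2/3]
P^3 =
  s_1: [19/54, 35/54]
  s_2: [7/18, 11/18]
P^4 =
  s_1: [31/81, 50/81]
  s_2: [10/27, 17/27]

(P^4)[s_2 -> s_2] = 17/27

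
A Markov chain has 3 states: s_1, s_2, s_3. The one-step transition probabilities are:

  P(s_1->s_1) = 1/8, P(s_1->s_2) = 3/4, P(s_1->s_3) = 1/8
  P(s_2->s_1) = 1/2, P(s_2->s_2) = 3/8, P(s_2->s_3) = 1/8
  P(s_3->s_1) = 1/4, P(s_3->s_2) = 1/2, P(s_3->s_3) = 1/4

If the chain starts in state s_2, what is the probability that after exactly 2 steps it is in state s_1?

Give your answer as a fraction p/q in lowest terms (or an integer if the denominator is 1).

Answer: 9/32

Derivation:
Computing P^2 by repeated multiplication:
P^1 =
  s_1: [1/8, 3/4, 1/8]
  s_2: [1/2, 3/8, 1/8]
  s_3: [1/4, 1/2, 1/4]
P^2 =
  s_1: [27/64, 7/16, 9/64]
  s_2: [9/32, 37/64, 9/64]
  s_3: [11/32, 1/2, 5/32]

(P^2)[s_2 -> s_1] = 9/32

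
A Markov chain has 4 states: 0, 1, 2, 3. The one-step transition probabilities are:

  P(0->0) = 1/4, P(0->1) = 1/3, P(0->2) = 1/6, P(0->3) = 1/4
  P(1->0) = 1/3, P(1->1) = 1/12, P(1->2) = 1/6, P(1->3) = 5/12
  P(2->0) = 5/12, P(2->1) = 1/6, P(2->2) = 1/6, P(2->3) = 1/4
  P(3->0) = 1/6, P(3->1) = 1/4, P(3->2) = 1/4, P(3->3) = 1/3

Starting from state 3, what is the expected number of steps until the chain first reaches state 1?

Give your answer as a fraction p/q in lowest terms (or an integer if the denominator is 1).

Let h_i = expected steps to first reach 1 from state i.
Boundary: h_1 = 0.
First-step equations for the other states:
  h_0 = 1 + 1/4*h_0 + 1/3*h_1 + 1/6*h_2 + 1/4*h_3
  h_2 = 1 + 5/12*h_0 + 1/6*h_1 + 1/6*h_2 + 1/4*h_3
  h_3 = 1 + 1/6*h_0 + 1/4*h_1 + 1/4*h_2 + 1/3*h_3

Substituting h_1 = 0 and rearranging gives the linear system (I - Q) h = 1:
  [3/4, -1/6, -1/4] . (h_0, h_2, h_3) = 1
  [-5/12, 5/6, -1/4] . (h_0, h_2, h_3) = 1
  [-1/6, -1/4, 2/3] . (h_0, h_2, h_3) = 1

Solving yields:
  h_0 = 792/221
  h_2 = 924/221
  h_3 = 876/221

Starting state is 3, so the expected hitting time is h_3 = 876/221.

Answer: 876/221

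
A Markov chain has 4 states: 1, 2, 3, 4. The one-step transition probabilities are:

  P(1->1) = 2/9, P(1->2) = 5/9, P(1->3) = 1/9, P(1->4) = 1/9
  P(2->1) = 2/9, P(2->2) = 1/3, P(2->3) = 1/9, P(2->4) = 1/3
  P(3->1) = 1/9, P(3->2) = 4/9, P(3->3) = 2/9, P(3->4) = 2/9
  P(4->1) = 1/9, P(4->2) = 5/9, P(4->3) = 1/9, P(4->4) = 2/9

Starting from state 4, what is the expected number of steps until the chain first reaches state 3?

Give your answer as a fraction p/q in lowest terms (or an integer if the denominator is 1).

Answer: 9

Derivation:
Let h_i = expected steps to first reach 3 from state i.
Boundary: h_3 = 0.
First-step equations for the other states:
  h_1 = 1 + 2/9*h_1 + 5/9*h_2 + 1/9*h_3 + 1/9*h_4
  h_2 = 1 + 2/9*h_1 + 1/3*h_2 + 1/9*h_3 + 1/3*h_4
  h_4 = 1 + 1/9*h_1 + 5/9*h_2 + 1/9*h_3 + 2/9*h_4

Substituting h_3 = 0 and rearranging gives the linear system (I - Q) h = 1:
  [7/9, -5/9, -1/9] . (h_1, h_2, h_4) = 1
  [-2/9, 2/3, -1/3] . (h_1, h_2, h_4) = 1
  [-1/9, -5/9, 7/9] . (h_1, h_2, h_4) = 1

Solving yields:
  h_1 = 9
  h_2 = 9
  h_4 = 9

Starting state is 4, so the expected hitting time is h_4 = 9.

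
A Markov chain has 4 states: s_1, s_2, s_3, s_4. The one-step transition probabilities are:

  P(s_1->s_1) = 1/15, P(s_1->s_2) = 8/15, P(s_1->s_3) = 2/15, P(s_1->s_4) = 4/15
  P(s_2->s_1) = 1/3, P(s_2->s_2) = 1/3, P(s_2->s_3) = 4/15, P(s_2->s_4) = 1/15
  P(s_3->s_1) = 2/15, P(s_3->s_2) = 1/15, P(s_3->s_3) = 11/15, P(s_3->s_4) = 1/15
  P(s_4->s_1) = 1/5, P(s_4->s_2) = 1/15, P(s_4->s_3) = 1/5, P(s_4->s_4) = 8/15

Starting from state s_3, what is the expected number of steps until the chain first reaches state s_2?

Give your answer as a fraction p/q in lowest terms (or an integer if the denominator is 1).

Let h_i = expected steps to first reach s_2 from state i.
Boundary: h_s_2 = 0.
First-step equations for the other states:
  h_s_1 = 1 + 1/15*h_s_1 + 8/15*h_s_2 + 2/15*h_s_3 + 4/15*h_s_4
  h_s_3 = 1 + 2/15*h_s_1 + 1/15*h_s_2 + 11/15*h_s_3 + 1/15*h_s_4
  h_s_4 = 1 + 1/5*h_s_1 + 1/15*h_s_2 + 1/5*h_s_3 + 8/15*h_s_4

Substituting h_s_2 = 0 and rearranging gives the linear system (I - Q) h = 1:
  [14/15, -2/15, -4/15] . (h_s_1, h_s_3, h_s_4) = 1
  [-2/15, 4/15, -1/15] . (h_s_1, h_s_3, h_s_4) = 1
  [-1/5, -1/5, 7/15] . (h_s_1, h_s_3, h_s_4) = 1

Solving yields:
  h_s_1 = 1035/244
  h_s_3 = 1875/244
  h_s_4 = 885/122

Starting state is s_3, so the expected hitting time is h_s_3 = 1875/244.

Answer: 1875/244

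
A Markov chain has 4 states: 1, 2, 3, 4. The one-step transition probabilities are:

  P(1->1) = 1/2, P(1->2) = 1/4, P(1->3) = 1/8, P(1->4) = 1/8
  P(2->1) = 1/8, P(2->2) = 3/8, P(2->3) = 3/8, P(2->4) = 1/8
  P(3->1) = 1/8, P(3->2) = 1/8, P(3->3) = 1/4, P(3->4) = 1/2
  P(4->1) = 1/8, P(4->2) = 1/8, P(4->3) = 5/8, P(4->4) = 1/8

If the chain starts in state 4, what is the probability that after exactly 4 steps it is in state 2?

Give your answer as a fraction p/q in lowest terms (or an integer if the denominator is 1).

Answer: 803/4096

Derivation:
Computing P^4 by repeated multiplication:
P^1 =
  1: [1/2, 1/4, 1/8, 1/8]
  2: [1/8, 3/8, 3/8, 1/8]
  3: [1/8, 1/8, 1/4, 1/2]
  4: [1/8, 1/8, 5/8, 1/8]
P^2 =
  1: [5/16, 1/4, 17/64, 11/64]
  2: [11/64, 15/64, 21/64, 17/64]
  3: [11/64, 11/64, 7/16, 7/32]
  4: [11/64, 11/64, 19/64, 23/64]
P^3 =
  1: [31/128, 29/128, 157/512, 115/512]
  2: [97/512, 105/512, 183/512, 127/512]
  3: [97/512, 97/512, 85/256, 37/128]
  4: [97/512, 97/512, 197/512, 121/512]
P^4 =
  1: [221/1024, 217/1024, 1361/4096, 983/4096]
  2: [803/4096, 819/4096, 1413/4096, 1061/4096]
  3: [803/4096, 803/4096, 367/1024, 511/2048]
  4: [803/4096, 803/4096, 1387/4096, 1103/4096]

(P^4)[4 -> 2] = 803/4096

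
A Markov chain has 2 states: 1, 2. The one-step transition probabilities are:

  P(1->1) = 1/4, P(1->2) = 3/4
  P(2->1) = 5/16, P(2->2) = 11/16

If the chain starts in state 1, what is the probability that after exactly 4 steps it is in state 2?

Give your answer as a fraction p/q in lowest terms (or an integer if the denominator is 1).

Answer: 11565/16384

Derivation:
Computing P^4 by repeated multiplication:
P^1 =
  1: [1/4, 3/4]
  2: [5/16, 11/16]
P^2 =
  1: [19/64, 45/64]
  2: [75/256, 181/256]
P^3 =
  1: [301/1024, 723/1024]
  2: [1205/4096, 2891/4096]
P^4 =
  1: [4819/16384, 11565/16384]
  2: [19275/65536, 46261/65536]

(P^4)[1 -> 2] = 11565/16384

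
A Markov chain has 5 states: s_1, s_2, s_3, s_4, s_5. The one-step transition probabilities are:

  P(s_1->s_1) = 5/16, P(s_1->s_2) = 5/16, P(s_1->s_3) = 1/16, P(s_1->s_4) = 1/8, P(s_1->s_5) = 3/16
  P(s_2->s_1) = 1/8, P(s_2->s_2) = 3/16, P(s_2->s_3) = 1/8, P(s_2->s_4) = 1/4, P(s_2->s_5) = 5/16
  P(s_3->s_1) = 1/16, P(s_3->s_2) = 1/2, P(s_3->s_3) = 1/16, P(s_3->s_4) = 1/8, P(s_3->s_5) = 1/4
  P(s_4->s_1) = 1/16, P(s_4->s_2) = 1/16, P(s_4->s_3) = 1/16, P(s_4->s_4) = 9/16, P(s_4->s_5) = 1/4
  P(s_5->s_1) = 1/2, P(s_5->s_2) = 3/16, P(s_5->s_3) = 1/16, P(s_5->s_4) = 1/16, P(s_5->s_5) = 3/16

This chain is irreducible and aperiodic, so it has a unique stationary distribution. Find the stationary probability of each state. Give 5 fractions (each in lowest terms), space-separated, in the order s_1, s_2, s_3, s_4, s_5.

The stationary distribution satisfies pi = pi * P, i.e.:
  pi_s_1 = 5/16*pi_s_1 + 1/8*pi_s_2 + 1/16*pi_s_3 + 1/16*pi_s_4 + 1/2*pi_s_5
  pi_s_2 = 5/16*pi_s_1 + 3/16*pi_s_2 + 1/2*pi_s_3 + 1/16*pi_s_4 + 3/16*pi_s_5
  pi_s_3 = 1/16*pi_s_1 + 1/8*pi_s_2 + 1/16*pi_s_3 + 1/16*pi_s_4 + 1/16*pi_s_5
  pi_s_4 = 1/8*pi_s_1 + 1/4*pi_s_2 + 1/8*pi_s_3 + 9/16*pi_s_4 + 1/16*pi_s_5
  pi_s_5 = 3/16*pi_s_1 + 5/16*pi_s_2 + 1/4*pi_s_3 + 1/4*pi_s_4 + 3/16*pi_s_5
with normalization: pi_s_1 + pi_s_2 + pi_s_3 + pi_s_4 + pi_s_5 = 1.

Using the first 4 balance equations plus normalization, the linear system A*pi = b is:
  [-11/16, 1/8, 1/16, 1/16, 1/2] . pi = 0
  [5/16, -13/16, 1/2, 1/16, 3/16] . pi = 0
  [1/16, 1/8, -15/16, 1/16, 1/16] . pi = 0
  [1/8, 1/4, 1/8, -7/16, 1/16] . pi = 0
  [1, 1, 1, 1, 1] . pi = 1

Solving yields:
  pi_s_1 = 3471/14633
  pi_s_2 = 3079/14633
  pi_s_3 = 1107/14633
  pi_s_4 = 3556/14633
  pi_s_5 = 3420/14633

Verification (pi * P):
  3471/14633*5/16 + 3079/14633*1/8 + 1107/14633*1/16 + 3556/14633*1/16 + 3420/14633*1/2 = 3471/14633 = pi_s_1  (ok)
  3471/14633*5/16 + 3079/14633*3/16 + 1107/14633*1/2 + 3556/14633*1/16 + 3420/14633*3/16 = 3079/14633 = pi_s_2  (ok)
  3471/14633*1/16 + 3079/14633*1/8 + 1107/14633*1/16 + 3556/14633*1/16 + 3420/14633*1/16 = 1107/14633 = pi_s_3  (ok)
  3471/14633*1/8 + 3079/14633*1/4 + 1107/14633*1/8 + 3556/14633*9/16 + 3420/14633*1/16 = 3556/14633 = pi_s_4  (ok)
  3471/14633*3/16 + 3079/14633*5/16 + 1107/14633*1/4 + 3556/14633*1/4 + 3420/14633*3/16 = 3420/14633 = pi_s_5  (ok)

Answer: 3471/14633 3079/14633 1107/14633 3556/14633 3420/14633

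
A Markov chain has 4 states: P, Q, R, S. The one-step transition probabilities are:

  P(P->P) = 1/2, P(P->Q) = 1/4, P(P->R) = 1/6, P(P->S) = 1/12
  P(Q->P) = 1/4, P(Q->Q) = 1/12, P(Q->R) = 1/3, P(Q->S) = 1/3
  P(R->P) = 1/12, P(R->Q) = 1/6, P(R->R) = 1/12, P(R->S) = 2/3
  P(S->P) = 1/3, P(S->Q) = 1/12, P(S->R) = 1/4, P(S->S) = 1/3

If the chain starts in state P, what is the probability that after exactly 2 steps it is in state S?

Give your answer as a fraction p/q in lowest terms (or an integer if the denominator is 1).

Computing P^2 by repeated multiplication:
P^1 =
  P: [1/2, 1/4, 1/6, 1/12]
  Q: [1/4, 1/12, 1/3, 1/3]
  R: [1/12, 1/6, 1/12, 2/3]
  S: [1/3, 1/12, 1/4, 1/3]
P^2 =
  P: [17/48, 13/72, 29/144, 19/72]
  Q: [41/144, 11/72, 13/72, 55/144]
  R: [5/16, 5/48, 35/144, 49/144]
  S: [23/72, 23/144, 3/16, 1/3]

(P^2)[P -> S] = 19/72

Answer: 19/72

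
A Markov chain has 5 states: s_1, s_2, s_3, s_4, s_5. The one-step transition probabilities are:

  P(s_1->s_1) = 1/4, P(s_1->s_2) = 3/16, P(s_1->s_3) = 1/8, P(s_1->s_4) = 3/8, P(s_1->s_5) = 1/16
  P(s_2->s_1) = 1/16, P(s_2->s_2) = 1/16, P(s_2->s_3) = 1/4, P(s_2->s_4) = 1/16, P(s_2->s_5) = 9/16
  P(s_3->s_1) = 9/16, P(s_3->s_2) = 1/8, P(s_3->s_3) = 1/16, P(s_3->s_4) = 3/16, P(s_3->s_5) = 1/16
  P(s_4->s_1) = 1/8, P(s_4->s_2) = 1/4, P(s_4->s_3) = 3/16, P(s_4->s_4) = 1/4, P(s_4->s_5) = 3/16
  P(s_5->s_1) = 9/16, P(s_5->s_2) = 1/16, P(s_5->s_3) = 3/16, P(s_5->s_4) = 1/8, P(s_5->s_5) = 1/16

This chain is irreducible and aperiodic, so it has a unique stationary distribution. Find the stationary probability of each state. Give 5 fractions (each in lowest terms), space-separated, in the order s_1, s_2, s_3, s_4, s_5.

Answer: 29119/98766 15007/98766 15677/98766 22477/98766 8243/49383

Derivation:
The stationary distribution satisfies pi = pi * P, i.e.:
  pi_s_1 = 1/4*pi_s_1 + 1/16*pi_s_2 + 9/16*pi_s_3 + 1/8*pi_s_4 + 9/16*pi_s_5
  pi_s_2 = 3/16*pi_s_1 + 1/16*pi_s_2 + 1/8*pi_s_3 + 1/4*pi_s_4 + 1/16*pi_s_5
  pi_s_3 = 1/8*pi_s_1 + 1/4*pi_s_2 + 1/16*pi_s_3 + 3/16*pi_s_4 + 3/16*pi_s_5
  pi_s_4 = 3/8*pi_s_1 + 1/16*pi_s_2 + 3/16*pi_s_3 + 1/4*pi_s_4 + 1/8*pi_s_5
  pi_s_5 = 1/16*pi_s_1 + 9/16*pi_s_2 + 1/16*pi_s_3 + 3/16*pi_s_4 + 1/16*pi_s_5
with normalization: pi_s_1 + pi_s_2 + pi_s_3 + pi_s_4 + pi_s_5 = 1.

Using the first 4 balance equations plus normalization, the linear system A*pi = b is:
  [-3/4, 1/16, 9/16, 1/8, 9/16] . pi = 0
  [3/16, -15/16, 1/8, 1/4, 1/16] . pi = 0
  [1/8, 1/4, -15/16, 3/16, 3/16] . pi = 0
  [3/8, 1/16, 3/16, -3/4, 1/8] . pi = 0
  [1, 1, 1, 1, 1] . pi = 1

Solving yields:
  pi_s_1 = 29119/98766
  pi_s_2 = 15007/98766
  pi_s_3 = 15677/98766
  pi_s_4 = 22477/98766
  pi_s_5 = 8243/49383

Verification (pi * P):
  29119/98766*1/4 + 15007/98766*1/16 + 15677/98766*9/16 + 22477/98766*1/8 + 8243/49383*9/16 = 29119/98766 = pi_s_1  (ok)
  29119/98766*3/16 + 15007/98766*1/16 + 15677/98766*1/8 + 22477/98766*1/4 + 8243/49383*1/16 = 15007/98766 = pi_s_2  (ok)
  29119/98766*1/8 + 15007/98766*1/4 + 15677/98766*1/16 + 22477/98766*3/16 + 8243/49383*3/16 = 15677/98766 = pi_s_3  (ok)
  29119/98766*3/8 + 15007/98766*1/16 + 15677/98766*3/16 + 22477/98766*1/4 + 8243/49383*1/8 = 22477/98766 = pi_s_4  (ok)
  29119/98766*1/16 + 15007/98766*9/16 + 15677/98766*1/16 + 22477/98766*3/16 + 8243/49383*1/16 = 8243/49383 = pi_s_5  (ok)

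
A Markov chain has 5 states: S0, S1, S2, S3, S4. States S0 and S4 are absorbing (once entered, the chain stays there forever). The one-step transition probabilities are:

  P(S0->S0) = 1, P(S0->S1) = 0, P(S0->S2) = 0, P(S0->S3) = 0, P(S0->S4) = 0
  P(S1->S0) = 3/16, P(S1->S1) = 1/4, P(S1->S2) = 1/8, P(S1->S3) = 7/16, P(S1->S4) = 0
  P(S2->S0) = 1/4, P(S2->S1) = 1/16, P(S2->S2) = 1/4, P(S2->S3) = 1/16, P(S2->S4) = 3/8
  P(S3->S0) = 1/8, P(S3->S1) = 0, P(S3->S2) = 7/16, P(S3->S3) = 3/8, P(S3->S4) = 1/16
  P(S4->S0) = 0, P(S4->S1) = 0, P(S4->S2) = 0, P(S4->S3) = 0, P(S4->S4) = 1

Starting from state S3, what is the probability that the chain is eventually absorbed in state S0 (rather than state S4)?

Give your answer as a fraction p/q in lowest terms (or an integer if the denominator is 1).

Answer: 641/1287

Derivation:
Let a_i = P(absorbed in S0 | start in state i).
Boundary conditions: a_S0 = 1, a_S4 = 0.
For each transient state i, a_i = sum_j P(i->j) * a_j:
  a_S1 = 3/16*a_S0 + 1/4*a_S1 + 1/8*a_S2 + 7/16*a_S3 + 0*a_S4
  a_S2 = 1/4*a_S0 + 1/16*a_S1 + 1/4*a_S2 + 1/16*a_S3 + 3/8*a_S4
  a_S3 = 1/8*a_S0 + 0*a_S1 + 7/16*a_S2 + 3/8*a_S3 + 1/16*a_S4

Substituting a_S0 = 1 and a_S4 = 0, rearrange to (I - Q) a = r where r[i] = P(i -> S0):
  [3/4, -1/8, -7/16] . (a_S1, a_S2, a_S3) = 3/16
  [-1/16, 3/4, -1/16] . (a_S1, a_S2, a_S3) = 1/4
  [0, -7/16, 5/8] . (a_S1, a_S2, a_S3) = 1/8

Solving yields:
  a_S1 = 787/1287
  a_S2 = 548/1287
  a_S3 = 641/1287

Starting state is S3, so the absorption probability is a_S3 = 641/1287.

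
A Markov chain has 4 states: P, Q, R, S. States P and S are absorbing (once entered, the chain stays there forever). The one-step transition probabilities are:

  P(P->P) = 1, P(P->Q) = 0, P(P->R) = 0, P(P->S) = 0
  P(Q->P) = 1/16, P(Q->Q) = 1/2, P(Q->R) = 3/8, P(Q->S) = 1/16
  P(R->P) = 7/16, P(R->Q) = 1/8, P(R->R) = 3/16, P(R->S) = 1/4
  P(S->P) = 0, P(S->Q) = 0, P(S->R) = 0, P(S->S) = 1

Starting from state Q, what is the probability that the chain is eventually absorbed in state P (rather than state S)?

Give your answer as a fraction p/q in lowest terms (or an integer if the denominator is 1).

Answer: 55/92

Derivation:
Let a_i = P(absorbed in P | start in state i).
Boundary conditions: a_P = 1, a_S = 0.
For each transient state i, a_i = sum_j P(i->j) * a_j:
  a_Q = 1/16*a_P + 1/2*a_Q + 3/8*a_R + 1/16*a_S
  a_R = 7/16*a_P + 1/8*a_Q + 3/16*a_R + 1/4*a_S

Substituting a_P = 1 and a_S = 0, rearrange to (I - Q) a = r where r[i] = P(i -> P):
  [1/2, -3/8] . (a_Q, a_R) = 1/16
  [-1/8, 13/16] . (a_Q, a_R) = 7/16

Solving yields:
  a_Q = 55/92
  a_R = 29/46

Starting state is Q, so the absorption probability is a_Q = 55/92.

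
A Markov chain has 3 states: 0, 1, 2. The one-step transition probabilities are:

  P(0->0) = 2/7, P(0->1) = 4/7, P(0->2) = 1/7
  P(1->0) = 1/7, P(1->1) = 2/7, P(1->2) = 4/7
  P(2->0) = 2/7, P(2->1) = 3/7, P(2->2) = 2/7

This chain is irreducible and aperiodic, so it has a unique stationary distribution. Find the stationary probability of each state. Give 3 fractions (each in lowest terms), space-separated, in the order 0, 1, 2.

The stationary distribution satisfies pi = pi * P, i.e.:
  pi_0 = 2/7*pi_0 + 1/7*pi_1 + 2/7*pi_2
  pi_1 = 4/7*pi_0 + 2/7*pi_1 + 3/7*pi_2
  pi_2 = 1/7*pi_0 + 4/7*pi_1 + 2/7*pi_2
with normalization: pi_0 + pi_1 + pi_2 = 1.

Using the first 2 balance equations plus normalization, the linear system A*pi = b is:
  [-5/7, 1/7, 2/7] . pi = 0
  [4/7, -5/7, 3/7] . pi = 0
  [1, 1, 1] . pi = 1

Solving yields:
  pi_0 = 13/57
  pi_1 = 23/57
  pi_2 = 7/19

Verification (pi * P):
  13/57*2/7 + 23/57*1/7 + 7/19*2/7 = 13/57 = pi_0  (ok)
  13/57*4/7 + 23/57*2/7 + 7/19*3/7 = 23/57 = pi_1  (ok)
  13/57*1/7 + 23/57*4/7 + 7/19*2/7 = 7/19 = pi_2  (ok)

Answer: 13/57 23/57 7/19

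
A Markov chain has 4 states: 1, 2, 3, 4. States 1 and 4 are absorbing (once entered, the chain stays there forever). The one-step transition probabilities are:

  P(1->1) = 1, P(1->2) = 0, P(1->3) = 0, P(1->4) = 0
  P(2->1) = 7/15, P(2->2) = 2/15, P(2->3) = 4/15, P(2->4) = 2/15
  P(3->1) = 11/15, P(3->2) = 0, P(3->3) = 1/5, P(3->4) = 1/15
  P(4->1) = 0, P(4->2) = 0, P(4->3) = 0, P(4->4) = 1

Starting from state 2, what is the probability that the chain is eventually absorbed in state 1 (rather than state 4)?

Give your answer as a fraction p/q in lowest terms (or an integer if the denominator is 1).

Answer: 32/39

Derivation:
Let a_i = P(absorbed in 1 | start in state i).
Boundary conditions: a_1 = 1, a_4 = 0.
For each transient state i, a_i = sum_j P(i->j) * a_j:
  a_2 = 7/15*a_1 + 2/15*a_2 + 4/15*a_3 + 2/15*a_4
  a_3 = 11/15*a_1 + 0*a_2 + 1/5*a_3 + 1/15*a_4

Substituting a_1 = 1 and a_4 = 0, rearrange to (I - Q) a = r where r[i] = P(i -> 1):
  [13/15, -4/15] . (a_2, a_3) = 7/15
  [0, 4/5] . (a_2, a_3) = 11/15

Solving yields:
  a_2 = 32/39
  a_3 = 11/12

Starting state is 2, so the absorption probability is a_2 = 32/39.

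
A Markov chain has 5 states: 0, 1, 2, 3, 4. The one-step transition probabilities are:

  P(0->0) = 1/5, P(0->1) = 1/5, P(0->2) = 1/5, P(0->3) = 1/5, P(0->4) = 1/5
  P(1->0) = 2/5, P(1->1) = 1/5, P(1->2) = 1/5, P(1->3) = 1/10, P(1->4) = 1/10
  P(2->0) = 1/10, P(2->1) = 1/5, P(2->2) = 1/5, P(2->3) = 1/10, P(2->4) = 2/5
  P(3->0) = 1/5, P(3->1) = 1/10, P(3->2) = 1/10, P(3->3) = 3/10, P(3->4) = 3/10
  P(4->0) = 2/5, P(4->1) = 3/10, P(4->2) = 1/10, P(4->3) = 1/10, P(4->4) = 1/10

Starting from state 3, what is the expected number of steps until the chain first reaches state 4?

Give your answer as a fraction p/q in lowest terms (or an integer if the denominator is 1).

Let h_i = expected steps to first reach 4 from state i.
Boundary: h_4 = 0.
First-step equations for the other states:
  h_0 = 1 + 1/5*h_0 + 1/5*h_1 + 1/5*h_2 + 1/5*h_3 + 1/5*h_4
  h_1 = 1 + 2/5*h_0 + 1/5*h_1 + 1/5*h_2 + 1/10*h_3 + 1/10*h_4
  h_2 = 1 + 1/10*h_0 + 1/5*h_1 + 1/5*h_2 + 1/10*h_3 + 2/5*h_4
  h_3 = 1 + 1/5*h_0 + 1/10*h_1 + 1/10*h_2 + 3/10*h_3 + 3/10*h_4

Substituting h_4 = 0 and rearranging gives the linear system (I - Q) h = 1:
  [4/5, -1/5, -1/5, -1/5] . (h_0, h_1, h_2, h_3) = 1
  [-2/5, 4/5, -1/5, -1/10] . (h_0, h_1, h_2, h_3) = 1
  [-1/10, -1/5, 4/5, -1/10] . (h_0, h_1, h_2, h_3) = 1
  [-1/5, -1/10, -1/10, 7/10] . (h_0, h_1, h_2, h_3) = 1

Solving yields:
  h_0 = 55/13
  h_1 = 977/208
  h_2 = 713/208
  h_3 = 395/104

Starting state is 3, so the expected hitting time is h_3 = 395/104.

Answer: 395/104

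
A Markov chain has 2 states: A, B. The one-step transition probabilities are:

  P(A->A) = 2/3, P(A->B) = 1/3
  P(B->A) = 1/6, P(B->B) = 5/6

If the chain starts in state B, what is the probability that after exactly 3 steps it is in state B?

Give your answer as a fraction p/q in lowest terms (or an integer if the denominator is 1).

Answer: 17/24

Derivation:
Computing P^3 by repeated multiplication:
P^1 =
  A: [2/3, 1/3]
  B: [1/6, 5/6]
P^2 =
  A: [1/2, 1/2]
  B: [1/4, 3/4]
P^3 =
  A: [5/12, 7/12]
  B: [7/24, 17/24]

(P^3)[B -> B] = 17/24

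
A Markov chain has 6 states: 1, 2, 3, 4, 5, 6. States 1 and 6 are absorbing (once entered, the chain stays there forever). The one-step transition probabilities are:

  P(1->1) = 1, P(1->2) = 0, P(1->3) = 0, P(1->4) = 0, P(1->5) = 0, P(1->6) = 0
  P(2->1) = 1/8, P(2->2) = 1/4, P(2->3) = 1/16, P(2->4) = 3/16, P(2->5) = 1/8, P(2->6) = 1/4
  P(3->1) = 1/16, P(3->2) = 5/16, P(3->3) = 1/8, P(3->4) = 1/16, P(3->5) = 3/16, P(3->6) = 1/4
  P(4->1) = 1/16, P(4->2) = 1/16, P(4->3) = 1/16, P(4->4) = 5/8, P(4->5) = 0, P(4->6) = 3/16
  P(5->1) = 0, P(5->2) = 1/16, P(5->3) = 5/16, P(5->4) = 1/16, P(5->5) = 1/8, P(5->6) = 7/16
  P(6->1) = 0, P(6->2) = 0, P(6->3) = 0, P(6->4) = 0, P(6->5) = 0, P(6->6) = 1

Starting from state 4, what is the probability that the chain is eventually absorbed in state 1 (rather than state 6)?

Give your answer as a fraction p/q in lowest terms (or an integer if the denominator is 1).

Let a_i = P(absorbed in 1 | start in state i).
Boundary conditions: a_1 = 1, a_6 = 0.
For each transient state i, a_i = sum_j P(i->j) * a_j:
  a_2 = 1/8*a_1 + 1/4*a_2 + 1/16*a_3 + 3/16*a_4 + 1/8*a_5 + 1/4*a_6
  a_3 = 1/16*a_1 + 5/16*a_2 + 1/8*a_3 + 1/16*a_4 + 3/16*a_5 + 1/4*a_6
  a_4 = 1/16*a_1 + 1/16*a_2 + 1/16*a_3 + 5/8*a_4 + 0*a_5 + 3/16*a_6
  a_5 = 0*a_1 + 1/16*a_2 + 5/16*a_3 + 1/16*a_4 + 1/8*a_5 + 7/16*a_6

Substituting a_1 = 1 and a_6 = 0, rearrange to (I - Q) a = r where r[i] = P(i -> 1):
  [3/4, -1/16, -3/16, -1/8] . (a_2, a_3, a_4, a_5) = 1/8
  [-5/16, 7/8, -1/16, -3/16] . (a_2, a_3, a_4, a_5) = 1/16
  [-1/16, -1/16, 3/8, 0] . (a_2, a_3, a_4, a_5) = 1/16
  [-1/16, -5/16, -1/16, 7/8] . (a_2, a_3, a_4, a_5) = 0

Solving yields:
  a_2 = 2924/11097
  a_3 = 2293/11097
  a_4 = 2719/11097
  a_5 = 1222/11097

Starting state is 4, so the absorption probability is a_4 = 2719/11097.

Answer: 2719/11097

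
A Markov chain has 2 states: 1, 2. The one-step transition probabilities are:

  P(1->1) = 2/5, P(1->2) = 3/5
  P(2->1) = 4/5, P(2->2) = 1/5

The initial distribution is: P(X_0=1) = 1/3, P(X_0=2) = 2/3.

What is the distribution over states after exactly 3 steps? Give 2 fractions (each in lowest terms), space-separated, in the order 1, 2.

Answer: 44/75 31/75

Derivation:
Propagating the distribution step by step (d_{t+1} = d_t * P):
d_0 = (1=1/3, 2=2/3)
  d_1[1] = 1/3*2/5 + 2/3*4/5 = 2/3
  d_1[2] = 1/3*3/5 + 2/3*1/5 = 1/3
d_1 = (1=2/3, 2=1/3)
  d_2[1] = 2/3*2/5 + 1/3*4/5 = 8/15
  d_2[2] = 2/3*3/5 + 1/3*1/5 = 7/15
d_2 = (1=8/15, 2=7/15)
  d_3[1] = 8/15*2/5 + 7/15*4/5 = 44/75
  d_3[2] = 8/15*3/5 + 7/15*1/5 = 31/75
d_3 = (1=44/75, 2=31/75)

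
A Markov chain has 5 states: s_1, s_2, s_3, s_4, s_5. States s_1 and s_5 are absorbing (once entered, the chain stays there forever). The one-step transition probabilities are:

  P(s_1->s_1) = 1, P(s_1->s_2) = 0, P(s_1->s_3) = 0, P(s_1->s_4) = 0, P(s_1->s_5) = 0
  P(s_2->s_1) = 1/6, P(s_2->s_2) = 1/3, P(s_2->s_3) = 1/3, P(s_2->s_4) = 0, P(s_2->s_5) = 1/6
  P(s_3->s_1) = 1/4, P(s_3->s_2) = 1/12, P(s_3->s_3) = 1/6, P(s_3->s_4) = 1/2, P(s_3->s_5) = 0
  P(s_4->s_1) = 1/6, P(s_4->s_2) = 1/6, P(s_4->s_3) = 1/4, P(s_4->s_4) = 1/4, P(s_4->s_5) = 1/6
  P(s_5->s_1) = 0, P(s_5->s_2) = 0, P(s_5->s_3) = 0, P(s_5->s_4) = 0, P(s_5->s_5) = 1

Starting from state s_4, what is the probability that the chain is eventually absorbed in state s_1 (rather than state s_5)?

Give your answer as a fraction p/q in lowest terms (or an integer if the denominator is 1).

Let a_i = P(absorbed in s_1 | start in state i).
Boundary conditions: a_s_1 = 1, a_s_5 = 0.
For each transient state i, a_i = sum_j P(i->j) * a_j:
  a_s_2 = 1/6*a_s_1 + 1/3*a_s_2 + 1/3*a_s_3 + 0*a_s_4 + 1/6*a_s_5
  a_s_3 = 1/4*a_s_1 + 1/12*a_s_2 + 1/6*a_s_3 + 1/2*a_s_4 + 0*a_s_5
  a_s_4 = 1/6*a_s_1 + 1/6*a_s_2 + 1/4*a_s_3 + 1/4*a_s_4 + 1/6*a_s_5

Substituting a_s_1 = 1 and a_s_5 = 0, rearrange to (I - Q) a = r where r[i] = P(i -> s_1):
  [2/3, -1/3, 0] . (a_s_2, a_s_3, a_s_4) = 1/6
  [-1/12, 5/6, -1/2] . (a_s_2, a_s_3, a_s_4) = 1/4
  [-1/6, -1/4, 3/4] . (a_s_2, a_s_3, a_s_4) = 1/6

Solving yields:
  a_s_2 = 25/41
  a_s_3 = 59/82
  a_s_4 = 49/82

Starting state is s_4, so the absorption probability is a_s_4 = 49/82.

Answer: 49/82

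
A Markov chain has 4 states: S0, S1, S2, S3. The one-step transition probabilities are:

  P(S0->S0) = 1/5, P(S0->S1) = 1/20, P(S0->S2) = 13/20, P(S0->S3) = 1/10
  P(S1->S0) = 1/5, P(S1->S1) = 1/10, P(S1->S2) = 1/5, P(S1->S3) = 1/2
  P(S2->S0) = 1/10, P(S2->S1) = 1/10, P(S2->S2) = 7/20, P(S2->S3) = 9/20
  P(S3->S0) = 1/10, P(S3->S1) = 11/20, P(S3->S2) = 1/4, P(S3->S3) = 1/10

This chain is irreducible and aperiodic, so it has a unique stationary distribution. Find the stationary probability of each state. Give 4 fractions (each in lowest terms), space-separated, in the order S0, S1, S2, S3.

The stationary distribution satisfies pi = pi * P, i.e.:
  pi_S0 = 1/5*pi_S0 + 1/5*pi_S1 + 1/10*pi_S2 + 1/10*pi_S3
  pi_S1 = 1/20*pi_S0 + 1/10*pi_S1 + 1/10*pi_S2 + 11/20*pi_S3
  pi_S2 = 13/20*pi_S0 + 1/5*pi_S1 + 7/20*pi_S2 + 1/4*pi_S3
  pi_S3 = 1/10*pi_S0 + 1/2*pi_S1 + 9/20*pi_S2 + 1/10*pi_S3
with normalization: pi_S0 + pi_S1 + pi_S2 + pi_S3 = 1.

Using the first 3 balance equations plus normalization, the linear system A*pi = b is:
  [-4/5, 1/5, 1/10, 1/10] . pi = 0
  [1/20, -9/10, 1/10, 11/20] . pi = 0
  [13/20, 1/5, -13/20, 1/4] . pi = 0
  [1, 1, 1, 1] . pi = 1

Solving yields:
  pi_S0 = 74/541
  pi_S1 = 125/541
  pi_S2 = 1586/4869
  pi_S3 = 1492/4869

Verification (pi * P):
  74/541*1/5 + 125/541*1/5 + 1586/4869*1/10 + 1492/4869*1/10 = 74/541 = pi_S0  (ok)
  74/541*1/20 + 125/541*1/10 + 1586/4869*1/10 + 1492/4869*11/20 = 125/541 = pi_S1  (ok)
  74/541*13/20 + 125/541*1/5 + 1586/4869*7/20 + 1492/4869*1/4 = 1586/4869 = pi_S2  (ok)
  74/541*1/10 + 125/541*1/2 + 1586/4869*9/20 + 1492/4869*1/10 = 1492/4869 = pi_S3  (ok)

Answer: 74/541 125/541 1586/4869 1492/4869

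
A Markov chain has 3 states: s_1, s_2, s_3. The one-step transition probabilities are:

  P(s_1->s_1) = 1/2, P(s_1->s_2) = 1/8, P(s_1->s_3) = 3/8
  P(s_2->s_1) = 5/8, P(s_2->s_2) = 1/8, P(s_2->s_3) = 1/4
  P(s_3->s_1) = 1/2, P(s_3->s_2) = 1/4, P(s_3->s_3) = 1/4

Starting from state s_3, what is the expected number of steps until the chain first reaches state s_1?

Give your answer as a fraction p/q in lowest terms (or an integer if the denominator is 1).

Let h_i = expected steps to first reach s_1 from state i.
Boundary: h_s_1 = 0.
First-step equations for the other states:
  h_s_2 = 1 + 5/8*h_s_1 + 1/8*h_s_2 + 1/4*h_s_3
  h_s_3 = 1 + 1/2*h_s_1 + 1/4*h_s_2 + 1/4*h_s_3

Substituting h_s_1 = 0 and rearranging gives the linear system (I - Q) h = 1:
  [7/8, -1/4] . (h_s_2, h_s_3) = 1
  [-1/4, 3/4] . (h_s_2, h_s_3) = 1

Solving yields:
  h_s_2 = 32/19
  h_s_3 = 36/19

Starting state is s_3, so the expected hitting time is h_s_3 = 36/19.

Answer: 36/19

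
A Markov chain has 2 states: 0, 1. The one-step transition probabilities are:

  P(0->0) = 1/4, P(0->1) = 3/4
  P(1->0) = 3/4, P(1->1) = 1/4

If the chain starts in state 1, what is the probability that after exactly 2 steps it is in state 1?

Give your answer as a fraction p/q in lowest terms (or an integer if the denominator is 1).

Answer: 5/8

Derivation:
Computing P^2 by repeated multiplication:
P^1 =
  0: [1/4, 3/4]
  1: [3/4, 1/4]
P^2 =
  0: [5/8, 3/8]
  1: [3/8, 5/8]

(P^2)[1 -> 1] = 5/8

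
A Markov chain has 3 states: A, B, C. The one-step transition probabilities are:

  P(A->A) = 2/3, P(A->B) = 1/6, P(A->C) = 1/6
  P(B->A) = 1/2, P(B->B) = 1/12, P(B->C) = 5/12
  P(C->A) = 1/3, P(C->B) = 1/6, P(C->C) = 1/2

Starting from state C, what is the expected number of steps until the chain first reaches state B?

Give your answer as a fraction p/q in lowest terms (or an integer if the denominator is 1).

Let h_i = expected steps to first reach B from state i.
Boundary: h_B = 0.
First-step equations for the other states:
  h_A = 1 + 2/3*h_A + 1/6*h_B + 1/6*h_C
  h_C = 1 + 1/3*h_A + 1/6*h_B + 1/2*h_C

Substituting h_B = 0 and rearranging gives the linear system (I - Q) h = 1:
  [1/3, -1/6] . (h_A, h_C) = 1
  [-1/3, 1/2] . (h_A, h_C) = 1

Solving yields:
  h_A = 6
  h_C = 6

Starting state is C, so the expected hitting time is h_C = 6.

Answer: 6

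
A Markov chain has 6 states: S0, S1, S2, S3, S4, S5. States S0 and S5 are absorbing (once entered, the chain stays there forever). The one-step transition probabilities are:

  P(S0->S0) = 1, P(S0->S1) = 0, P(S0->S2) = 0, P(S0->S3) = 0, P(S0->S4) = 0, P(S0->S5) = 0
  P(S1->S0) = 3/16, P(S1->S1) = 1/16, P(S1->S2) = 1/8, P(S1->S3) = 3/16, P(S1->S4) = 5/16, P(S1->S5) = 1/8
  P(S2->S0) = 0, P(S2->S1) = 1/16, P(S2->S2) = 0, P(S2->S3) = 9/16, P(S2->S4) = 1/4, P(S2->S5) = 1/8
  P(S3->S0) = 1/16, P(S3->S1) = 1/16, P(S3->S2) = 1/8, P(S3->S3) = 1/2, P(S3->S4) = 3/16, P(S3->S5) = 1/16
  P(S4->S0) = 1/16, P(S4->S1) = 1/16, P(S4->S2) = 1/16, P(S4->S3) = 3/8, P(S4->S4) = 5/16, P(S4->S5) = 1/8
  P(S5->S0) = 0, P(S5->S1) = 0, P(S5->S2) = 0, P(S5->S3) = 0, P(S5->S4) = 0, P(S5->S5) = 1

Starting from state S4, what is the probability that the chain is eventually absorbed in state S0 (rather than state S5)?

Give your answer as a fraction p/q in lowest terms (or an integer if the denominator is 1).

Let a_i = P(absorbed in S0 | start in state i).
Boundary conditions: a_S0 = 1, a_S5 = 0.
For each transient state i, a_i = sum_j P(i->j) * a_j:
  a_S1 = 3/16*a_S0 + 1/16*a_S1 + 1/8*a_S2 + 3/16*a_S3 + 5/16*a_S4 + 1/8*a_S5
  a_S2 = 0*a_S0 + 1/16*a_S1 + 0*a_S2 + 9/16*a_S3 + 1/4*a_S4 + 1/8*a_S5
  a_S3 = 1/16*a_S0 + 1/16*a_S1 + 1/8*a_S2 + 1/2*a_S3 + 3/16*a_S4 + 1/16*a_S5
  a_S4 = 1/16*a_S0 + 1/16*a_S1 + 1/16*a_S2 + 3/8*a_S3 + 5/16*a_S4 + 1/8*a_S5

Substituting a_S0 = 1 and a_S5 = 0, rearrange to (I - Q) a = r where r[i] = P(i -> S0):
  [15/16, -1/8, -3/16, -5/16] . (a_S1, a_S2, a_S3, a_S4) = 3/16
  [-1/16, 1, -9/16, -1/4] . (a_S1, a_S2, a_S3, a_S4) = 0
  [-1/16, -1/8, 1/2, -3/16] . (a_S1, a_S2, a_S3, a_S4) = 1/16
  [-1/16, -1/16, -3/8, 11/16] . (a_S1, a_S2, a_S3, a_S4) = 1/16

Solving yields:
  a_S1 = 4568/9787
  a_S2 = 3598/9787
  a_S3 = 4156/9787
  a_S4 = 3899/9787

Starting state is S4, so the absorption probability is a_S4 = 3899/9787.

Answer: 3899/9787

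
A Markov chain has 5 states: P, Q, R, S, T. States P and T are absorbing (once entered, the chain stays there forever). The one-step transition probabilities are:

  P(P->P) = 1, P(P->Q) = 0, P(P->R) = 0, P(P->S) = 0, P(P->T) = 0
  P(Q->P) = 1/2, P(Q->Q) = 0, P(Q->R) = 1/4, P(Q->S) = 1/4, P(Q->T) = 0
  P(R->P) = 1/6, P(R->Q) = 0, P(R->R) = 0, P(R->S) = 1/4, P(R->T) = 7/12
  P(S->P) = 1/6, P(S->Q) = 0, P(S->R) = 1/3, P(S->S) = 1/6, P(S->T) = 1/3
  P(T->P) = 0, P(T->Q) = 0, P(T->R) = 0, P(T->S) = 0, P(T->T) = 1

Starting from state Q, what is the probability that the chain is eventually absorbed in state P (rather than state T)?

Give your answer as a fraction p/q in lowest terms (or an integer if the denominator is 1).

Let a_i = P(absorbed in P | start in state i).
Boundary conditions: a_P = 1, a_T = 0.
For each transient state i, a_i = sum_j P(i->j) * a_j:
  a_Q = 1/2*a_P + 0*a_Q + 1/4*a_R + 1/4*a_S + 0*a_T
  a_R = 1/6*a_P + 0*a_Q + 0*a_R + 1/4*a_S + 7/12*a_T
  a_S = 1/6*a_P + 0*a_Q + 1/3*a_R + 1/6*a_S + 1/3*a_T

Substituting a_P = 1 and a_T = 0, rearrange to (I - Q) a = r where r[i] = P(i -> P):
  [1, -1/4, -1/4] . (a_Q, a_R, a_S) = 1/2
  [0, 1, -1/4] . (a_Q, a_R, a_S) = 1/6
  [0, -1/3, 5/6] . (a_Q, a_R, a_S) = 1/6

Solving yields:
  a_Q = 137/216
  a_R = 13/54
  a_S = 8/27

Starting state is Q, so the absorption probability is a_Q = 137/216.

Answer: 137/216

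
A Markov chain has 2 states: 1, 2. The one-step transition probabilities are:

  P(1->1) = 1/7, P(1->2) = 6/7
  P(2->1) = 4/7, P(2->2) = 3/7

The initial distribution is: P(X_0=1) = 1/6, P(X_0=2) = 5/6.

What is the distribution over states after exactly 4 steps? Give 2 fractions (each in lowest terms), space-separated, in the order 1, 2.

Propagating the distribution step by step (d_{t+1} = d_t * P):
d_0 = (1=1/6, 2=5/6)
  d_1[1] = 1/6*1/7 + 5/6*4/7 = 1/2
  d_1[2] = 1/6*6/7 + 5/6*3/7 = 1/2
d_1 = (1=1/2, 2=1/2)
  d_2[1] = 1/2*1/7 + 1/2*4/7 = 5/14
  d_2[2] = 1/2*6/7 + 1/2*3/7 = 9/14
d_2 = (1=5/14, 2=9/14)
  d_3[1] = 5/14*1/7 + 9/14*4/7 = 41/98
  d_3[2] = 5/14*6/7 + 9/14*3/7 = 57/98
d_3 = (1=41/98, 2=57/98)
  d_4[1] = 41/98*1/7 + 57/98*4/7 = 269/686
  d_4[2] = 41/98*6/7 + 57/98*3/7 = 417/686
d_4 = (1=269/686, 2=417/686)

Answer: 269/686 417/686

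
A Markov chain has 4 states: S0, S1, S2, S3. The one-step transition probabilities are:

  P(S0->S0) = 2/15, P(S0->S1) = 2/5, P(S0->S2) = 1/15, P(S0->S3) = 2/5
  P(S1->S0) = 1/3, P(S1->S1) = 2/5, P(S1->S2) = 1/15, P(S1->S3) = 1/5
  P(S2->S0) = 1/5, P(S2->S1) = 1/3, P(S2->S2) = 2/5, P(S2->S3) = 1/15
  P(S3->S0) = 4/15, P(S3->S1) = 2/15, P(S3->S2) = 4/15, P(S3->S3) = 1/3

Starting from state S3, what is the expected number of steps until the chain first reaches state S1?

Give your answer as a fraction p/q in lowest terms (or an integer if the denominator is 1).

Let h_i = expected steps to first reach S1 from state i.
Boundary: h_S1 = 0.
First-step equations for the other states:
  h_S0 = 1 + 2/15*h_S0 + 2/5*h_S1 + 1/15*h_S2 + 2/5*h_S3
  h_S2 = 1 + 1/5*h_S0 + 1/3*h_S1 + 2/5*h_S2 + 1/15*h_S3
  h_S3 = 1 + 4/15*h_S0 + 2/15*h_S1 + 4/15*h_S2 + 1/3*h_S3

Substituting h_S1 = 0 and rearranging gives the linear system (I - Q) h = 1:
  [13/15, -1/15, -2/5] . (h_S0, h_S2, h_S3) = 1
  [-1/5, 3/5, -1/15] . (h_S0, h_S2, h_S3) = 1
  [-4/15, -4/15, 2/3] . (h_S0, h_S2, h_S3) = 1

Solving yields:
  h_S0 = 2625/796
  h_S2 = 2565/796
  h_S3 = 1635/398

Starting state is S3, so the expected hitting time is h_S3 = 1635/398.

Answer: 1635/398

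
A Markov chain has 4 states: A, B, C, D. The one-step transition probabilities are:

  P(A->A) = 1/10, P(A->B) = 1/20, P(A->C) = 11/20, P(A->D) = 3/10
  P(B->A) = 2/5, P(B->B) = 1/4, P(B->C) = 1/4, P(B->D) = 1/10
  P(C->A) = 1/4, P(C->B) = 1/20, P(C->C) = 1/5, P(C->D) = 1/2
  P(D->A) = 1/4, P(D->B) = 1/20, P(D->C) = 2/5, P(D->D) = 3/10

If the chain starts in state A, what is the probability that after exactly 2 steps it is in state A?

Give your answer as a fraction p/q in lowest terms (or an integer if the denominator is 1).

Answer: 97/400

Derivation:
Computing P^2 by repeated multiplication:
P^1 =
  A: [1/10, 1/20, 11/20, 3/10]
  B: [2/5, 1/4, 1/4, 1/10]
  C: [1/4, 1/20, 1/5, 1/2]
  D: [1/4, 1/20, 2/5, 3/10]
P^2 =
  A: [97/400, 3/50, 119/400, 2/5]
  B: [91/400, 1/10, 149/400, 3/10]
  C: [11/50, 3/50, 39/100, 33/100]
  D: [11/50, 3/50, 7/20, 37/100]

(P^2)[A -> A] = 97/400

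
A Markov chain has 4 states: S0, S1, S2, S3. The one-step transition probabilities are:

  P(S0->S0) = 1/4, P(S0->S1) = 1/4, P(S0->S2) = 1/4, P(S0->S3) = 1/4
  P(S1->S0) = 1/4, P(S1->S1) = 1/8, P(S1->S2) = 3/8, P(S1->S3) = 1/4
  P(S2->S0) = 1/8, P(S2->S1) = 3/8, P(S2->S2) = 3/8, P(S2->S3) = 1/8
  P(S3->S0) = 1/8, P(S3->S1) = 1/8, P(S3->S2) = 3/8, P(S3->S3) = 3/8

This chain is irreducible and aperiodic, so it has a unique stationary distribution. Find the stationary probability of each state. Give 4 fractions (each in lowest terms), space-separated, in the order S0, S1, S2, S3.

Answer: 3/17 4/17 6/17 4/17

Derivation:
The stationary distribution satisfies pi = pi * P, i.e.:
  pi_S0 = 1/4*pi_S0 + 1/4*pi_S1 + 1/8*pi_S2 + 1/8*pi_S3
  pi_S1 = 1/4*pi_S0 + 1/8*pi_S1 + 3/8*pi_S2 + 1/8*pi_S3
  pi_S2 = 1/4*pi_S0 + 3/8*pi_S1 + 3/8*pi_S2 + 3/8*pi_S3
  pi_S3 = 1/4*pi_S0 + 1/4*pi_S1 + 1/8*pi_S2 + 3/8*pi_S3
with normalization: pi_S0 + pi_S1 + pi_S2 + pi_S3 = 1.

Using the first 3 balance equations plus normalization, the linear system A*pi = b is:
  [-3/4, 1/4, 1/8, 1/8] . pi = 0
  [1/4, -7/8, 3/8, 1/8] . pi = 0
  [1/4, 3/8, -5/8, 3/8] . pi = 0
  [1, 1, 1, 1] . pi = 1

Solving yields:
  pi_S0 = 3/17
  pi_S1 = 4/17
  pi_S2 = 6/17
  pi_S3 = 4/17

Verification (pi * P):
  3/17*1/4 + 4/17*1/4 + 6/17*1/8 + 4/17*1/8 = 3/17 = pi_S0  (ok)
  3/17*1/4 + 4/17*1/8 + 6/17*3/8 + 4/17*1/8 = 4/17 = pi_S1  (ok)
  3/17*1/4 + 4/17*3/8 + 6/17*3/8 + 4/17*3/8 = 6/17 = pi_S2  (ok)
  3/17*1/4 + 4/17*1/4 + 6/17*1/8 + 4/17*3/8 = 4/17 = pi_S3  (ok)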